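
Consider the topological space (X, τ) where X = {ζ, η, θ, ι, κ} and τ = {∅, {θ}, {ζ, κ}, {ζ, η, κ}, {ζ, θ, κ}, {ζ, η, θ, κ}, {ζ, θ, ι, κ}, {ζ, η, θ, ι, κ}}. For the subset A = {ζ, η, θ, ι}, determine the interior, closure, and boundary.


int(A) = {θ}, cl(A) = {ζ, η, θ, ι, κ}, ∂A = {ζ, η, ι, κ}.

Closed sets in (X, τ) are complements of opens:
  closed(X, τ) = {∅, {η}, {ι}, {η, ι}, {θ, ι}, {η, θ, ι}, {ζ, η, ι, κ}, {ζ, η, θ, ι, κ}}.
int(A) = ⋃ {U ∈ τ : U ⊆ A}. Opens contained in A: ∅, {θ}.
Taking the union of these: int(A) = {θ}.
cl(A) = ⋂ {C closed : A ⊆ C}. Closed sets containing A: {ζ, η, θ, ι, κ}.
Intersecting these: cl(A) = {ζ, η, θ, ι, κ}.
∂A = cl(A) ∖ int(A) = {ζ, η, θ, ι, κ} ∖ {θ} = {ζ, η, ι, κ}.


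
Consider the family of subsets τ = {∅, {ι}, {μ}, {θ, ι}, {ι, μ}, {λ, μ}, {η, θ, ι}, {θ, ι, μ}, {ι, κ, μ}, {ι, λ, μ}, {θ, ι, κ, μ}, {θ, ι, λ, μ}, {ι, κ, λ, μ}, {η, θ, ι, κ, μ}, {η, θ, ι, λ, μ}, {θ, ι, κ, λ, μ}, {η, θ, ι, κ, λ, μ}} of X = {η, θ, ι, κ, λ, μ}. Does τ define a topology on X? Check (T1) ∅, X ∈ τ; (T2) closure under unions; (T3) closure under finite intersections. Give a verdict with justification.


τ is NOT a topology on X.

Axiom (T1): ∅ ∈ τ? Yes; X ∈ τ? Yes.
Axiom (T2/T3): check pairwise unions and intersections of members of τ.
Counterexample for (T2): {μ} ∪ {η, θ, ι} = {η, θ, ι, μ} ∉ τ. Therefore τ is NOT a topology.


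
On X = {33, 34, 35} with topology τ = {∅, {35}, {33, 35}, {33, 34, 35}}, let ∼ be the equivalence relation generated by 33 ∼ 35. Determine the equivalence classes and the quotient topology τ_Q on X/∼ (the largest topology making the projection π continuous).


X/∼ = {[33=35], [34]}; |τ_Q| = 3.

Equivalence classes: [33=35], [34].
Quotient map π: X → X/∼ sends 33 ↦ [33=35], 34 ↦ [34], 35 ↦ [33=35].
For each subset V ⊆ X/∼, compute π^{-1}(V) ⊆ X and check whether π^{-1}(V) ∈ τ. V is open in τ_Q iff π^{-1}(V) ∈ τ.
  V = {}: π^{-1}(V) = ∅ ∈ τ ✓.
  V = {[33=35]}: π^{-1}(V) = {33, 35} ∈ τ ✓.
  V = {[34]}: π^{-1}(V) = {34} ∉ τ ✗.
  V = {[33=35], [34]}: π^{-1}(V) = {33, 34, 35} ∈ τ ✓.
Open sets in the quotient: τ_Q = {{}, {[33=35]}, {[33=35], [34]}} (3 elements).


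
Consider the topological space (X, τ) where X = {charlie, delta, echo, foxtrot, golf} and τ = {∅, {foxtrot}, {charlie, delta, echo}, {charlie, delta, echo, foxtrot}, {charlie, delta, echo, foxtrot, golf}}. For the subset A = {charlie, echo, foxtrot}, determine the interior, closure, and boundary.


int(A) = {foxtrot}, cl(A) = {charlie, delta, echo, foxtrot, golf}, ∂A = {charlie, delta, echo, golf}.

Closed sets in (X, τ) are complements of opens:
  closed(X, τ) = {∅, {golf}, {foxtrot, golf}, {charlie, delta, echo, golf}, {charlie, delta, echo, foxtrot, golf}}.
int(A) = ⋃ {U ∈ τ : U ⊆ A}. Opens contained in A: ∅, {foxtrot}.
Taking the union of these: int(A) = {foxtrot}.
cl(A) = ⋂ {C closed : A ⊆ C}. Closed sets containing A: {charlie, delta, echo, foxtrot, golf}.
Intersecting these: cl(A) = {charlie, delta, echo, foxtrot, golf}.
∂A = cl(A) ∖ int(A) = {charlie, delta, echo, foxtrot, golf} ∖ {foxtrot} = {charlie, delta, echo, golf}.


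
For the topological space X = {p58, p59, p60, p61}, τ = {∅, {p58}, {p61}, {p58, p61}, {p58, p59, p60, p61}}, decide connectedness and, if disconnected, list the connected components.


(X, τ) is connected.

Find clopen sets (U ∈ τ with X ∖ U ∈ τ):
  U = ∅, X ∖ U = {p58, p59, p60, p61} — both open, so U is clopen.
  U = {p58, p59, p60, p61}, X ∖ U = ∅ — both open, so U is clopen.
Only trivial clopens (∅ and X) exist, so (X, τ) is connected.
Compute connected components by grouping points that agree on all clopens:
  component: {p58, p59, p60, p61}


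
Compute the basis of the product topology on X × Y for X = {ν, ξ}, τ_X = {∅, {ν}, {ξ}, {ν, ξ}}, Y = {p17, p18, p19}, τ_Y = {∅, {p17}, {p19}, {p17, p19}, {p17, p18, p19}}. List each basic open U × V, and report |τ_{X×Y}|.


Basis B = {∅ × ∅, {ν} × {p17}, {ν} × {p19}, {ξ} × {p17}, {ξ} × {p19}, {ν} × {p17, p19}, {ν, ξ} × {p17}, {ν, ξ} × {p19}, {ξ} × {p17, p19}, {ν} × {p17, p18, p19}, {ξ} × {p17, p18, p19}, {ν, ξ} × {p17, p19}, {ν, ξ} × {p17, p18, p19}}; |τ_{X×Y}| = 25.

Enumerate products U × V with U ∈ τ_X, V ∈ τ_Y (deduplicated):
  ∅ × ∅ = {} (∅)
  {ν} × {p17} = {(ν,p17)}
  {ν} × {p19} = {(ν,p19)}
  {ξ} × {p17} = {(ξ,p17)}
  {ξ} × {p19} = {(ξ,p19)}
  {ν} × {p17, p19} = {(ν,p17), (ν,p19)}
  {ν, ξ} × {p17} = {(ν,p17), (ξ,p17)}
  {ν, ξ} × {p19} = {(ν,p19), (ξ,p19)}
  {ξ} × {p17, p19} = {(ξ,p17), (ξ,p19)}
  {ν} × {p17, p18, p19} = {(ν,p17), (ν,p18), (ν,p19)}
  {ξ} × {p17, p18, p19} = {(ξ,p17), (ξ,p18), (ξ,p19)}
  {ν, ξ} × {p17, p19} = {(ν,p17), (ν,p19), (ξ,p17), (ξ,p19)}
  {ν, ξ} × {p17, p18, p19} = {(ν,p17), (ν,p18), (ν,p19), (ξ,p17), (ξ,p18), (ξ,p19)}
These 13 distinct sets form the basis B.
Close under arbitrary unions to get τ_{X×Y}; counting gives |τ_{X×Y}| = 25.


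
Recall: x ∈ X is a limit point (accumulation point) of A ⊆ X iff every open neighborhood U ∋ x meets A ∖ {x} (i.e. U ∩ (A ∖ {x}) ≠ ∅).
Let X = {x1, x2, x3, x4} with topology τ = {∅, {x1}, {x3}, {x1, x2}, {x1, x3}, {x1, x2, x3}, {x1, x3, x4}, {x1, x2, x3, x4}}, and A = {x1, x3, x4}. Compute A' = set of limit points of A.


A' = {x2, x4}

For each x ∈ X, list the open sets U ∈ τ with x ∈ U, then check whether U ∩ (A ∖ {x}) ≠ ∅ for every such U.
  x = x1: open {x1} ∋ x has {x1} ∩ (A ∖ {x1}) = ∅, so x is NOT a limit point.
  x = x2: opens ∋ x are {x1, x2}, {x1, x2, x3}, {x1, x2, x3, x4}; each meets A ∖ {x2}, so x IS a limit point.
  x = x3: open {x3} ∋ x has {x3} ∩ (A ∖ {x3}) = ∅, so x is NOT a limit point.
  x = x4: opens ∋ x are {x1, x3, x4}, {x1, x2, x3, x4}; each meets A ∖ {x4}, so x IS a limit point.
Collecting: A' = {x2, x4}.


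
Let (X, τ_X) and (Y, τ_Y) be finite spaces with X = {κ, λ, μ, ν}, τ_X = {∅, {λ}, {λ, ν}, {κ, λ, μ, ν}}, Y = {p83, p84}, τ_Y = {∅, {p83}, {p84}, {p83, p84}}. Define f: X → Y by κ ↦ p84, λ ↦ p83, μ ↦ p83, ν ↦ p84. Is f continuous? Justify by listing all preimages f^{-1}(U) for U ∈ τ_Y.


f is NOT continuous.

Compute f^{-1}(U) for each U ∈ τ_Y:
  U = ∅: f^{-1}(U) = ∅ ∈ τ_X ✓.
  U = {p83}: f^{-1}(U) = {λ, μ} ∉ τ_X ✗.
  U = {p84}: f^{-1}(U) = {κ, ν} ∉ τ_X ✗.
  U = {p83, p84}: f^{-1}(U) = {κ, λ, μ, ν} ∈ τ_X ✓.
Found U = {p83} with f^{-1}(U) = {λ, μ} not in τ_X. Therefore f is NOT continuous.


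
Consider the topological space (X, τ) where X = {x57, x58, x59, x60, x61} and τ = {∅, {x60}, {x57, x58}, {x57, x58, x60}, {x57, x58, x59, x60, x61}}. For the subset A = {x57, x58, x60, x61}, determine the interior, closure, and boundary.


int(A) = {x57, x58, x60}, cl(A) = {x57, x58, x59, x60, x61}, ∂A = {x59, x61}.

Closed sets in (X, τ) are complements of opens:
  closed(X, τ) = {∅, {x59, x61}, {x59, x60, x61}, {x57, x58, x59, x61}, {x57, x58, x59, x60, x61}}.
int(A) = ⋃ {U ∈ τ : U ⊆ A}. Opens contained in A: ∅, {x60}, {x57, x58}, {x57, x58, x60}.
Taking the union of these: int(A) = {x57, x58, x60}.
cl(A) = ⋂ {C closed : A ⊆ C}. Closed sets containing A: {x57, x58, x59, x60, x61}.
Intersecting these: cl(A) = {x57, x58, x59, x60, x61}.
∂A = cl(A) ∖ int(A) = {x57, x58, x59, x60, x61} ∖ {x57, x58, x60} = {x59, x61}.


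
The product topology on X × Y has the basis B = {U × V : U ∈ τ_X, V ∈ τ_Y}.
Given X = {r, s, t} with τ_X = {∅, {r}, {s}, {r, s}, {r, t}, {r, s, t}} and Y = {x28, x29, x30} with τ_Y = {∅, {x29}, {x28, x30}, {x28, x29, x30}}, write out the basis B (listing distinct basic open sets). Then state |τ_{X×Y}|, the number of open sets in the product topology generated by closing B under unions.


Basis B = {∅ × ∅, {r} × {x29}, {s} × {x29}, {r} × {x28, x30}, {r, s} × {x29}, {r, t} × {x29}, {s} × {x28, x30}, {r} × {x28, x29, x30}, {r, s, t} × {x29}, {s} × {x28, x29, x30}, {r, s} × {x28, x30}, {r, t} × {x28, x30}, {r, s} × {x28, x29, x30}, {r, t} × {x28, x29, x30}, {r, s, t} × {x28, x30}, {r, s, t} × {x28, x29, x30}}; |τ_{X×Y}| = 36.

Enumerate products U × V with U ∈ τ_X, V ∈ τ_Y (deduplicated):
  ∅ × ∅ = {} (∅)
  {r} × {x29} = {(r,x29)}
  {s} × {x29} = {(s,x29)}
  {r} × {x28, x30} = {(r,x28), (r,x30)}
  {r, s} × {x29} = {(r,x29), (s,x29)}
  {r, t} × {x29} = {(r,x29), (t,x29)}
  {s} × {x28, x30} = {(s,x28), (s,x30)}
  {r} × {x28, x29, x30} = {(r,x28), (r,x29), (r,x30)}
  {r, s, t} × {x29} = {(r,x29), (s,x29), (t,x29)}
  {s} × {x28, x29, x30} = {(s,x28), (s,x29), (s,x30)}
  {r, s} × {x28, x30} = {(r,x28), (r,x30), (s,x28), (s,x30)}
  {r, t} × {x28, x30} = {(r,x28), (r,x30), (t,x28), (t,x30)}
  {r, s} × {x28, x29, x30} = {(r,x28), (r,x29), (r,x30), (s,x28), (s,x29), (s,x30)}
  {r, t} × {x28, x29, x30} = {(r,x28), (r,x29), (r,x30), (t,x28), (t,x29), (t,x30)}
  {r, s, t} × {x28, x30} = {(r,x28), (r,x30), (s,x28), (s,x30), (t,x28), (t,x30)}
  {r, s, t} × {x28, x29, x30} = {(r,x28), (r,x29), (r,x30), (s,x28), (s,x29), (s,x30), (t,x28), (t,x29), (t,x30)}
These 16 distinct sets form the basis B.
Close under arbitrary unions to get τ_{X×Y}; counting gives |τ_{X×Y}| = 36.


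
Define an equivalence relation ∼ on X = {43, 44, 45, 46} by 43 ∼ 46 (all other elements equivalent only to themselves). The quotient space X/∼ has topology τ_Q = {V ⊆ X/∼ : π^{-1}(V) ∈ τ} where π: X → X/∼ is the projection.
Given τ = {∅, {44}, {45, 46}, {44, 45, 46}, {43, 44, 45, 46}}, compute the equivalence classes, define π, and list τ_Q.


X/∼ = {[43=46], [44], [45]}; |τ_Q| = 3.

Equivalence classes: [43=46], [44], [45].
Quotient map π: X → X/∼ sends 43 ↦ [43=46], 44 ↦ [44], 45 ↦ [45], 46 ↦ [43=46].
For each subset V ⊆ X/∼, compute π^{-1}(V) ⊆ X and check whether π^{-1}(V) ∈ τ. V is open in τ_Q iff π^{-1}(V) ∈ τ.
  V = {}: π^{-1}(V) = ∅ ∈ τ ✓.
  V = {[43=46]}: π^{-1}(V) = {43, 46} ∉ τ ✗.
  V = {[44]}: π^{-1}(V) = {44} ∈ τ ✓.
  V = {[43=46], [44]}: π^{-1}(V) = {43, 44, 46} ∉ τ ✗.
  V = {[45]}: π^{-1}(V) = {45} ∉ τ ✗.
  V = {[43=46], [45]}: π^{-1}(V) = {43, 45, 46} ∉ τ ✗.
  V = {[44], [45]}: π^{-1}(V) = {44, 45} ∉ τ ✗.
  V = {[43=46], [44], [45]}: π^{-1}(V) = {43, 44, 45, 46} ∈ τ ✓.
Open sets in the quotient: τ_Q = {{}, {[44]}, {[43=46], [44], [45]}} (3 elements).


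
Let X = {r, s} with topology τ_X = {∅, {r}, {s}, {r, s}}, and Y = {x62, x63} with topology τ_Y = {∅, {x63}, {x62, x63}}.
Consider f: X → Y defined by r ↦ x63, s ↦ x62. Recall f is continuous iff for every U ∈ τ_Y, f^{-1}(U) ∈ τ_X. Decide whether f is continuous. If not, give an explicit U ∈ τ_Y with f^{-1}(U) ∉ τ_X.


f IS continuous.

Compute f^{-1}(U) for each U ∈ τ_Y:
  U = ∅: f^{-1}(U) = ∅ ∈ τ_X ✓.
  U = {x63}: f^{-1}(U) = {r} ∈ τ_X ✓.
  U = {x62, x63}: f^{-1}(U) = {r, s} ∈ τ_X ✓.
Every preimage lies in τ_X, so f IS continuous.


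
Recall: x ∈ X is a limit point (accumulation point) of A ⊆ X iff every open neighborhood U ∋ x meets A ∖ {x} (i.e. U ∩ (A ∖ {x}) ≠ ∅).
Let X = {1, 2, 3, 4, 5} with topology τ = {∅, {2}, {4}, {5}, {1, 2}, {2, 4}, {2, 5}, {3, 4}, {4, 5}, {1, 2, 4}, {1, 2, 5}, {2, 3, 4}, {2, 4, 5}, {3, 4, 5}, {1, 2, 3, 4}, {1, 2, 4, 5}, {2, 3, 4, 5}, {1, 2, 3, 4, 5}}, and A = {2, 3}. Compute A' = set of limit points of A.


A' = {1}

For each x ∈ X, list the open sets U ∈ τ with x ∈ U, then check whether U ∩ (A ∖ {x}) ≠ ∅ for every such U.
  x = 1: opens ∋ x are {1, 2}, {1, 2, 4}, {1, 2, 5}, {1, 2, 3, 4}, {1, 2, 4, 5}, {1, 2, 3, 4, 5}; each meets A ∖ {1}, so x IS a limit point.
  x = 2: open {2} ∋ x has {2} ∩ (A ∖ {2}) = ∅, so x is NOT a limit point.
  x = 3: open {3, 4} ∋ x has {3, 4} ∩ (A ∖ {3}) = ∅, so x is NOT a limit point.
  x = 4: open {4} ∋ x has {4} ∩ (A ∖ {4}) = ∅, so x is NOT a limit point.
  x = 5: open {5} ∋ x has {5} ∩ (A ∖ {5}) = ∅, so x is NOT a limit point.
Collecting: A' = {1}.


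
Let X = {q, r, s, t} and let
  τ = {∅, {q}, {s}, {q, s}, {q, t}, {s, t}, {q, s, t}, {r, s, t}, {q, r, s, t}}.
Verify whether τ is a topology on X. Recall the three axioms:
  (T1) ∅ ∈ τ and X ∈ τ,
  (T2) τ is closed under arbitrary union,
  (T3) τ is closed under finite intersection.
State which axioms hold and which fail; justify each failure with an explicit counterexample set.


τ is NOT a topology on X.

Axiom (T1): ∅ ∈ τ? Yes; X ∈ τ? Yes.
Axiom (T2/T3): check pairwise unions and intersections of members of τ.
Counterexample for (T3): {q, t} ∩ {s, t} = {t} ∉ τ. Therefore τ is NOT a topology.


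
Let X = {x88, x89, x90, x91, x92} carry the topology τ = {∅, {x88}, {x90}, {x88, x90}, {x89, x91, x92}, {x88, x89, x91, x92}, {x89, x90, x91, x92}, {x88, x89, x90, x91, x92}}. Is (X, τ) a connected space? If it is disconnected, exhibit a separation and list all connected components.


(X, τ) is disconnected; components = [{x88}, {x90}, {x89, x91, x92}].

Find clopen sets (U ∈ τ with X ∖ U ∈ τ):
  U = ∅, X ∖ U = {x88, x89, x90, x91, x92} — both open, so U is clopen.
  U = {x88}, X ∖ U = {x89, x90, x91, x92} — both open, so U is clopen.
  U = {x90}, X ∖ U = {x88, x89, x91, x92} — both open, so U is clopen.
  U = {x88, x90}, X ∖ U = {x89, x91, x92} — both open, so U is clopen.
  U = {x89, x91, x92}, X ∖ U = {x88, x90} — both open, so U is clopen.
  U = {x88, x89, x91, x92}, X ∖ U = {x90} — both open, so U is clopen.
  U = {x89, x90, x91, x92}, X ∖ U = {x88} — both open, so U is clopen.
  U = {x88, x89, x90, x91, x92}, X ∖ U = ∅ — both open, so U is clopen.
Nontrivial clopen(s) exist: e.g. {x89, x90, x91, x92}. So (X, τ) is disconnected.
Compute connected components by grouping points that agree on all clopens:
  component: {x88}
  component: {x90}
  component: {x89, x91, x92}


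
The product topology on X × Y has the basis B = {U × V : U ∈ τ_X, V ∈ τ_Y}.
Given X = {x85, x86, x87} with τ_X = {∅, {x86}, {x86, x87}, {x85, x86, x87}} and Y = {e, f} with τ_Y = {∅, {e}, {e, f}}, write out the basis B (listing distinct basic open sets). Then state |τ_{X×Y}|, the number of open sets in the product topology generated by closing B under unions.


Basis B = {∅ × ∅, {x86} × {e}, {x86} × {e, f}, {x86, x87} × {e}, {x85, x86, x87} × {e}, {x86, x87} × {e, f}, {x85, x86, x87} × {e, f}}; |τ_{X×Y}| = 10.

Enumerate products U × V with U ∈ τ_X, V ∈ τ_Y (deduplicated):
  ∅ × ∅ = {} (∅)
  {x86} × {e} = {(x86,e)}
  {x86} × {e, f} = {(x86,e), (x86,f)}
  {x86, x87} × {e} = {(x86,e), (x87,e)}
  {x85, x86, x87} × {e} = {(x85,e), (x86,e), (x87,e)}
  {x86, x87} × {e, f} = {(x86,e), (x86,f), (x87,e), (x87,f)}
  {x85, x86, x87} × {e, f} = {(x85,e), (x85,f), (x86,e), (x86,f), (x87,e), (x87,f)}
These 7 distinct sets form the basis B.
Close under arbitrary unions to get τ_{X×Y}; counting gives |τ_{X×Y}| = 10.


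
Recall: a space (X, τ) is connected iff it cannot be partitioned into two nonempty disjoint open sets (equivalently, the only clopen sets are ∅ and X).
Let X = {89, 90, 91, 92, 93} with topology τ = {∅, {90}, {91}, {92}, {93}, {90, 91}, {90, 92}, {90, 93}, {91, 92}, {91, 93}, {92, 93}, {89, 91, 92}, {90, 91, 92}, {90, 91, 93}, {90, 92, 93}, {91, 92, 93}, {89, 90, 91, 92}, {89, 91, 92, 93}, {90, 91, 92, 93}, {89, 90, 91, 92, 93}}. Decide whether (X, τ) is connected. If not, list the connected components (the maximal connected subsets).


(X, τ) is disconnected; components = [{90}, {93}, {89, 91, 92}].

Find clopen sets (U ∈ τ with X ∖ U ∈ τ):
  U = ∅, X ∖ U = {89, 90, 91, 92, 93} — both open, so U is clopen.
  U = {90}, X ∖ U = {89, 91, 92, 93} — both open, so U is clopen.
  U = {93}, X ∖ U = {89, 90, 91, 92} — both open, so U is clopen.
  U = {90, 93}, X ∖ U = {89, 91, 92} — both open, so U is clopen.
  U = {89, 91, 92}, X ∖ U = {90, 93} — both open, so U is clopen.
  U = {89, 90, 91, 92}, X ∖ U = {93} — both open, so U is clopen.
  U = {89, 91, 92, 93}, X ∖ U = {90} — both open, so U is clopen.
  U = {89, 90, 91, 92, 93}, X ∖ U = ∅ — both open, so U is clopen.
Nontrivial clopen(s) exist: e.g. {89, 90, 91, 92}. So (X, τ) is disconnected.
Compute connected components by grouping points that agree on all clopens:
  component: {90}
  component: {93}
  component: {89, 91, 92}


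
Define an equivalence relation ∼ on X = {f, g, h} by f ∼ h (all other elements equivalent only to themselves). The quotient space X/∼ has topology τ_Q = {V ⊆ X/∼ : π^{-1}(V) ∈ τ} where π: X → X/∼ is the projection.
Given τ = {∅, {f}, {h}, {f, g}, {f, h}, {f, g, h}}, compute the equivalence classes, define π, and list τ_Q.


X/∼ = {[f=h], [g]}; |τ_Q| = 3.

Equivalence classes: [f=h], [g].
Quotient map π: X → X/∼ sends f ↦ [f=h], g ↦ [g], h ↦ [f=h].
For each subset V ⊆ X/∼, compute π^{-1}(V) ⊆ X and check whether π^{-1}(V) ∈ τ. V is open in τ_Q iff π^{-1}(V) ∈ τ.
  V = {}: π^{-1}(V) = ∅ ∈ τ ✓.
  V = {[f=h]}: π^{-1}(V) = {f, h} ∈ τ ✓.
  V = {[g]}: π^{-1}(V) = {g} ∉ τ ✗.
  V = {[f=h], [g]}: π^{-1}(V) = {f, g, h} ∈ τ ✓.
Open sets in the quotient: τ_Q = {{}, {[f=h]}, {[f=h], [g]}} (3 elements).


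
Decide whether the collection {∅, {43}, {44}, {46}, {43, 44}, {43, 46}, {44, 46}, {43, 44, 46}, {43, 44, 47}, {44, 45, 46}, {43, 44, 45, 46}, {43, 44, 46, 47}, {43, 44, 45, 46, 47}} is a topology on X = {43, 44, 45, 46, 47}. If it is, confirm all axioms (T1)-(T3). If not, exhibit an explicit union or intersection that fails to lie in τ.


τ IS a topology on X.

Axiom (T1): ∅ ∈ τ? Yes; X ∈ τ? Yes.
Axiom (T2/T3): check pairwise unions and intersections of members of τ.
All pairwise intersections and unions checked — each lies in τ. Therefore τ satisfies (T1), (T2), (T3): it IS a topology on X.


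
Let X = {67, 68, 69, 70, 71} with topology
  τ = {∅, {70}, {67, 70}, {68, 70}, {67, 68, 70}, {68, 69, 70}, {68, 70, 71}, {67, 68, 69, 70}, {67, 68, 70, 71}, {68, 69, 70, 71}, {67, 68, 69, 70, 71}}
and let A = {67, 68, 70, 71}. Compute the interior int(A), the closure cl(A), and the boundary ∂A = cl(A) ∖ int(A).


int(A) = {67, 68, 70, 71}, cl(A) = {67, 68, 69, 70, 71}, ∂A = {69}.

Closed sets in (X, τ) are complements of opens:
  closed(X, τ) = {∅, {67}, {69}, {71}, {67, 69}, {67, 71}, {69, 71}, {67, 69, 71}, {68, 69, 71}, {67, 68, 69, 71}, {67, 68, 69, 70, 71}}.
int(A) = ⋃ {U ∈ τ : U ⊆ A}. Opens contained in A: ∅, {70}, {67, 70}, {68, 70}, {67, 68, 70}, {68, 70, 71}, {67, 68, 70, 71}.
Taking the union of these: int(A) = {67, 68, 70, 71}.
cl(A) = ⋂ {C closed : A ⊆ C}. Closed sets containing A: {67, 68, 69, 70, 71}.
Intersecting these: cl(A) = {67, 68, 69, 70, 71}.
∂A = cl(A) ∖ int(A) = {67, 68, 69, 70, 71} ∖ {67, 68, 70, 71} = {69}.


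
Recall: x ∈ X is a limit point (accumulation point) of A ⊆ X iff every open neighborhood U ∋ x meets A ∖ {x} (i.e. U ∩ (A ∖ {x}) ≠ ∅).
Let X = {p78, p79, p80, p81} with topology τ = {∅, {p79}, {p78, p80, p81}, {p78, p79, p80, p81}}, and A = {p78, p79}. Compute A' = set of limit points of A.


A' = {p80, p81}

For each x ∈ X, list the open sets U ∈ τ with x ∈ U, then check whether U ∩ (A ∖ {x}) ≠ ∅ for every such U.
  x = p78: open {p78, p80, p81} ∋ x has {p78, p80, p81} ∩ (A ∖ {p78}) = ∅, so x is NOT a limit point.
  x = p79: open {p79} ∋ x has {p79} ∩ (A ∖ {p79}) = ∅, so x is NOT a limit point.
  x = p80: opens ∋ x are {p78, p80, p81}, {p78, p79, p80, p81}; each meets A ∖ {p80}, so x IS a limit point.
  x = p81: opens ∋ x are {p78, p80, p81}, {p78, p79, p80, p81}; each meets A ∖ {p81}, so x IS a limit point.
Collecting: A' = {p80, p81}.


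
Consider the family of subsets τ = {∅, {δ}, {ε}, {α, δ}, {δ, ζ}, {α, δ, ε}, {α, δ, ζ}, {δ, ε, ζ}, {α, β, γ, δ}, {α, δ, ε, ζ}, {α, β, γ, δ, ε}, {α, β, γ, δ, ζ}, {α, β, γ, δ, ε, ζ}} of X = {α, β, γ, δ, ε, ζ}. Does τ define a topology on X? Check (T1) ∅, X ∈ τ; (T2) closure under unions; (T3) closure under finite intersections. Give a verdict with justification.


τ is NOT a topology on X.

Axiom (T1): ∅ ∈ τ? Yes; X ∈ τ? Yes.
Axiom (T2/T3): check pairwise unions and intersections of members of τ.
Counterexample for (T2): {δ} ∪ {ε} = {δ, ε} ∉ τ. Therefore τ is NOT a topology.


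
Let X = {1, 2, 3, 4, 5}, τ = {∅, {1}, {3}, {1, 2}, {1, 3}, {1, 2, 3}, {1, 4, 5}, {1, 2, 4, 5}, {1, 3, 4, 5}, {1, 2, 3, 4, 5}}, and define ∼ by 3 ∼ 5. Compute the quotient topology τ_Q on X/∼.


X/∼ = {[1], [2], [3=5], [4]}; |τ_Q| = 5.

Equivalence classes: [1], [2], [3=5], [4].
Quotient map π: X → X/∼ sends 1 ↦ [1], 2 ↦ [2], 3 ↦ [3=5], 4 ↦ [4], 5 ↦ [3=5].
For each subset V ⊆ X/∼, compute π^{-1}(V) ⊆ X and check whether π^{-1}(V) ∈ τ. V is open in τ_Q iff π^{-1}(V) ∈ τ.
  V = {}: π^{-1}(V) = ∅ ∈ τ ✓.
  V = {[1]}: π^{-1}(V) = {1} ∈ τ ✓.
  V = {[2]}: π^{-1}(V) = {2} ∉ τ ✗.
  V = {[1], [2]}: π^{-1}(V) = {1, 2} ∈ τ ✓.
  V = {[3=5]}: π^{-1}(V) = {3, 5} ∉ τ ✗.
  V = {[1], [3=5]}: π^{-1}(V) = {1, 3, 5} ∉ τ ✗.
  V = {[2], [3=5]}: π^{-1}(V) = {2, 3, 5} ∉ τ ✗.
  V = {[1], [2], [3=5]}: π^{-1}(V) = {1, 2, 3, 5} ∉ τ ✗.
  V = {[4]}: π^{-1}(V) = {4} ∉ τ ✗.
  V = {[1], [4]}: π^{-1}(V) = {1, 4} ∉ τ ✗.
  V = {[2], [4]}: π^{-1}(V) = {2, 4} ∉ τ ✗.
  V = {[1], [2], [4]}: π^{-1}(V) = {1, 2, 4} ∉ τ ✗.
  V = {[3=5], [4]}: π^{-1}(V) = {3, 4, 5} ∉ τ ✗.
  V = {[1], [3=5], [4]}: π^{-1}(V) = {1, 3, 4, 5} ∈ τ ✓.
  V = {[2], [3=5], [4]}: π^{-1}(V) = {2, 3, 4, 5} ∉ τ ✗.
  V = {[1], [2], [3=5], [4]}: π^{-1}(V) = {1, 2, 3, 4, 5} ∈ τ ✓.
Open sets in the quotient: τ_Q = {{}, {[1]}, {[1], [2]}, {[1], [3=5], [4]}, {[1], [2], [3=5], [4]}} (5 elements).


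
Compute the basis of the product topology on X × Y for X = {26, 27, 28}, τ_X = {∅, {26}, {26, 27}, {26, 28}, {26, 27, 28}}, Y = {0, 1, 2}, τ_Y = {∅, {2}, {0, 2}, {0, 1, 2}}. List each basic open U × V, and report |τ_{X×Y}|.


Basis B = {∅ × ∅, {26} × {2}, {26} × {0, 2}, {26, 27} × {2}, {26, 28} × {2}, {26} × {0, 1, 2}, {26, 27, 28} × {2}, {26, 27} × {0, 2}, {26, 28} × {0, 2}, {26, 27} × {0, 1, 2}, {26, 28} × {0, 1, 2}, {26, 27, 28} × {0, 2}, {26, 27, 28} × {0, 1, 2}}; |τ_{X×Y}| = 30.

Enumerate products U × V with U ∈ τ_X, V ∈ τ_Y (deduplicated):
  ∅ × ∅ = {} (∅)
  {26} × {2} = {(26,2)}
  {26} × {0, 2} = {(26,0), (26,2)}
  {26, 27} × {2} = {(26,2), (27,2)}
  {26, 28} × {2} = {(26,2), (28,2)}
  {26} × {0, 1, 2} = {(26,0), (26,1), (26,2)}
  {26, 27, 28} × {2} = {(26,2), (27,2), (28,2)}
  {26, 27} × {0, 2} = {(26,0), (26,2), (27,0), (27,2)}
  {26, 28} × {0, 2} = {(26,0), (26,2), (28,0), (28,2)}
  {26, 27} × {0, 1, 2} = {(26,0), (26,1), (26,2), (27,0), (27,1), (27,2)}
  {26, 28} × {0, 1, 2} = {(26,0), (26,1), (26,2), (28,0), (28,1), (28,2)}
  {26, 27, 28} × {0, 2} = {(26,0), (26,2), (27,0), (27,2), (28,0), (28,2)}
  {26, 27, 28} × {0, 1, 2} = {(26,0), (26,1), (26,2), (27,0), (27,1), (27,2), (28,0), (28,1), (28,2)}
These 13 distinct sets form the basis B.
Close under arbitrary unions to get τ_{X×Y}; counting gives |τ_{X×Y}| = 30.


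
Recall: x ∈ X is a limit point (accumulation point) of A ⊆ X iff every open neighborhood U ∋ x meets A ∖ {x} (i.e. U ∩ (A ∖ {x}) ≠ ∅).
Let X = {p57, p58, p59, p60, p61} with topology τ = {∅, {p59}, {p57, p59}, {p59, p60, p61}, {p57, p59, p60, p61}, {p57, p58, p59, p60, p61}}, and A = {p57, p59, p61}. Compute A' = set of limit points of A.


A' = {p57, p58, p60, p61}

For each x ∈ X, list the open sets U ∈ τ with x ∈ U, then check whether U ∩ (A ∖ {x}) ≠ ∅ for every such U.
  x = p57: opens ∋ x are {p57, p59}, {p57, p59, p60, p61}, {p57, p58, p59, p60, p61}; each meets A ∖ {p57}, so x IS a limit point.
  x = p58: opens ∋ x are {p57, p58, p59, p60, p61}; each meets A ∖ {p58}, so x IS a limit point.
  x = p59: open {p59} ∋ x has {p59} ∩ (A ∖ {p59}) = ∅, so x is NOT a limit point.
  x = p60: opens ∋ x are {p59, p60, p61}, {p57, p59, p60, p61}, {p57, p58, p59, p60, p61}; each meets A ∖ {p60}, so x IS a limit point.
  x = p61: opens ∋ x are {p59, p60, p61}, {p57, p59, p60, p61}, {p57, p58, p59, p60, p61}; each meets A ∖ {p61}, so x IS a limit point.
Collecting: A' = {p57, p58, p60, p61}.


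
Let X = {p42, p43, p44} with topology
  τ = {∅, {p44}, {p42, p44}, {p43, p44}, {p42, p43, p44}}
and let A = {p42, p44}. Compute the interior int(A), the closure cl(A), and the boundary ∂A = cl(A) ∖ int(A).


int(A) = {p42, p44}, cl(A) = {p42, p43, p44}, ∂A = {p43}.

Closed sets in (X, τ) are complements of opens:
  closed(X, τ) = {∅, {p42}, {p43}, {p42, p43}, {p42, p43, p44}}.
int(A) = ⋃ {U ∈ τ : U ⊆ A}. Opens contained in A: ∅, {p44}, {p42, p44}.
Taking the union of these: int(A) = {p42, p44}.
cl(A) = ⋂ {C closed : A ⊆ C}. Closed sets containing A: {p42, p43, p44}.
Intersecting these: cl(A) = {p42, p43, p44}.
∂A = cl(A) ∖ int(A) = {p42, p43, p44} ∖ {p42, p44} = {p43}.


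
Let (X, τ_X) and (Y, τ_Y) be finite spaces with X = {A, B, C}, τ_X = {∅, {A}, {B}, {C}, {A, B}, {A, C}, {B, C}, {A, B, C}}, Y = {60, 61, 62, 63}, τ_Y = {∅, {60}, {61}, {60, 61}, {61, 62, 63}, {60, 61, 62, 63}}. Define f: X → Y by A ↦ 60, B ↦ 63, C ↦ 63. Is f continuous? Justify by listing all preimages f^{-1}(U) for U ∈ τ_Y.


f IS continuous.

Compute f^{-1}(U) for each U ∈ τ_Y:
  U = ∅: f^{-1}(U) = ∅ ∈ τ_X ✓.
  U = {60}: f^{-1}(U) = {A} ∈ τ_X ✓.
  U = {61}: f^{-1}(U) = ∅ ∈ τ_X ✓.
  U = {60, 61}: f^{-1}(U) = {A} ∈ τ_X ✓.
  U = {61, 62, 63}: f^{-1}(U) = {B, C} ∈ τ_X ✓.
  U = {60, 61, 62, 63}: f^{-1}(U) = {A, B, C} ∈ τ_X ✓.
Every preimage lies in τ_X, so f IS continuous.


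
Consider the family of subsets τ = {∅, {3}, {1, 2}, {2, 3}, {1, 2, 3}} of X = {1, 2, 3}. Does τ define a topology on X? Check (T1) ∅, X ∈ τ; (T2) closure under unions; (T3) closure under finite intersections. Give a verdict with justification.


τ is NOT a topology on X.

Axiom (T1): ∅ ∈ τ? Yes; X ∈ τ? Yes.
Axiom (T2/T3): check pairwise unions and intersections of members of τ.
Counterexample for (T3): {1, 2} ∩ {2, 3} = {2} ∉ τ. Therefore τ is NOT a topology.


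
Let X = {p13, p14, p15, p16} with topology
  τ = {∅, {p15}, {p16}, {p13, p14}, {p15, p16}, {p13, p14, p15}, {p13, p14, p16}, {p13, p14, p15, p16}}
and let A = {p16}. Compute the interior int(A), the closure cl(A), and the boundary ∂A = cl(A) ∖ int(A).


int(A) = {p16}, cl(A) = {p16}, ∂A = ∅.

Closed sets in (X, τ) are complements of opens:
  closed(X, τ) = {∅, {p15}, {p16}, {p13, p14}, {p15, p16}, {p13, p14, p15}, {p13, p14, p16}, {p13, p14, p15, p16}}.
int(A) = ⋃ {U ∈ τ : U ⊆ A}. Opens contained in A: ∅, {p16}.
Taking the union of these: int(A) = {p16}.
cl(A) = ⋂ {C closed : A ⊆ C}. Closed sets containing A: {p16}, {p15, p16}, {p13, p14, p16}, {p13, p14, p15, p16}.
Intersecting these: cl(A) = {p16}.
∂A = cl(A) ∖ int(A) = {p16} ∖ {p16} = ∅.


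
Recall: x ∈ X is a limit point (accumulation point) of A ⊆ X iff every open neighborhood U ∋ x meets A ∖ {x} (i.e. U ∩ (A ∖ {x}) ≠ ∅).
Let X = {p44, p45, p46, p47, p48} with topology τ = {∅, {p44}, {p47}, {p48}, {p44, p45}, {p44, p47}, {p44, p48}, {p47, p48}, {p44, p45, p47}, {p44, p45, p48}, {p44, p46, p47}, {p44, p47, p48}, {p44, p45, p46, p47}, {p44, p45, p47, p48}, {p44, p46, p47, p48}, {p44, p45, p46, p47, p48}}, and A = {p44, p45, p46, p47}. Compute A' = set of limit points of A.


A' = {p45, p46}

For each x ∈ X, list the open sets U ∈ τ with x ∈ U, then check whether U ∩ (A ∖ {x}) ≠ ∅ for every such U.
  x = p44: open {p44} ∋ x has {p44} ∩ (A ∖ {p44}) = ∅, so x is NOT a limit point.
  x = p45: opens ∋ x are {p44, p45}, {p44, p45, p47}, {p44, p45, p48}, {p44, p45, p46, p47}, {p44, p45, p47, p48}, {p44, p45, p46, p47, p48}; each meets A ∖ {p45}, so x IS a limit point.
  x = p46: opens ∋ x are {p44, p46, p47}, {p44, p45, p46, p47}, {p44, p46, p47, p48}, {p44, p45, p46, p47, p48}; each meets A ∖ {p46}, so x IS a limit point.
  x = p47: open {p47} ∋ x has {p47} ∩ (A ∖ {p47}) = ∅, so x is NOT a limit point.
  x = p48: open {p48} ∋ x has {p48} ∩ (A ∖ {p48}) = ∅, so x is NOT a limit point.
Collecting: A' = {p45, p46}.


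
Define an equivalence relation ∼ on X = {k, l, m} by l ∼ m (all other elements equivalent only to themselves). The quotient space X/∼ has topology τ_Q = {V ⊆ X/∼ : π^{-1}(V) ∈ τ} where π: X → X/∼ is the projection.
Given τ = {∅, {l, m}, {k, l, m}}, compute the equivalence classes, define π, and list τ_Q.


X/∼ = {[k], [l=m]}; |τ_Q| = 3.

Equivalence classes: [k], [l=m].
Quotient map π: X → X/∼ sends k ↦ [k], l ↦ [l=m], m ↦ [l=m].
For each subset V ⊆ X/∼, compute π^{-1}(V) ⊆ X and check whether π^{-1}(V) ∈ τ. V is open in τ_Q iff π^{-1}(V) ∈ τ.
  V = {}: π^{-1}(V) = ∅ ∈ τ ✓.
  V = {[k]}: π^{-1}(V) = {k} ∉ τ ✗.
  V = {[l=m]}: π^{-1}(V) = {l, m} ∈ τ ✓.
  V = {[k], [l=m]}: π^{-1}(V) = {k, l, m} ∈ τ ✓.
Open sets in the quotient: τ_Q = {{}, {[l=m]}, {[k], [l=m]}} (3 elements).


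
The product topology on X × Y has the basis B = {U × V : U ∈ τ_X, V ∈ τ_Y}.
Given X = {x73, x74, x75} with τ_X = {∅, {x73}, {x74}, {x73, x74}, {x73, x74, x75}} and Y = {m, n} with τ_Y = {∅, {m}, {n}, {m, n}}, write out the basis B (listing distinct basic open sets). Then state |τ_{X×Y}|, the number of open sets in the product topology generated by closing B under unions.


Basis B = {∅ × ∅, {x73} × {m}, {x73} × {n}, {x74} × {m}, {x74} × {n}, {x73} × {m, n}, {x73, x74} × {m}, {x73, x74} × {n}, {x74} × {m, n}, {x73, x74, x75} × {m}, {x73, x74, x75} × {n}, {x73, x74} × {m, n}, {x73, x74, x75} × {m, n}}; |τ_{X×Y}| = 25.

Enumerate products U × V with U ∈ τ_X, V ∈ τ_Y (deduplicated):
  ∅ × ∅ = {} (∅)
  {x73} × {m} = {(x73,m)}
  {x73} × {n} = {(x73,n)}
  {x74} × {m} = {(x74,m)}
  {x74} × {n} = {(x74,n)}
  {x73} × {m, n} = {(x73,m), (x73,n)}
  {x73, x74} × {m} = {(x73,m), (x74,m)}
  {x73, x74} × {n} = {(x73,n), (x74,n)}
  {x74} × {m, n} = {(x74,m), (x74,n)}
  {x73, x74, x75} × {m} = {(x73,m), (x74,m), (x75,m)}
  {x73, x74, x75} × {n} = {(x73,n), (x74,n), (x75,n)}
  {x73, x74} × {m, n} = {(x73,m), (x73,n), (x74,m), (x74,n)}
  {x73, x74, x75} × {m, n} = {(x73,m), (x73,n), (x74,m), (x74,n), (x75,m), (x75,n)}
These 13 distinct sets form the basis B.
Close under arbitrary unions to get τ_{X×Y}; counting gives |τ_{X×Y}| = 25.


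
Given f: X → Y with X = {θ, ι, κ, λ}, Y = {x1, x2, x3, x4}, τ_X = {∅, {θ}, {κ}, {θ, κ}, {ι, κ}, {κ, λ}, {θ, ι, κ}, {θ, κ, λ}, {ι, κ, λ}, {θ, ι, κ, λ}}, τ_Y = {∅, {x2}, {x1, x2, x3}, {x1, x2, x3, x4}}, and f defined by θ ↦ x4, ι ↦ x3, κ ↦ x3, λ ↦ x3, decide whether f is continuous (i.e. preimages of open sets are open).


f IS continuous.

Compute f^{-1}(U) for each U ∈ τ_Y:
  U = ∅: f^{-1}(U) = ∅ ∈ τ_X ✓.
  U = {x2}: f^{-1}(U) = ∅ ∈ τ_X ✓.
  U = {x1, x2, x3}: f^{-1}(U) = {ι, κ, λ} ∈ τ_X ✓.
  U = {x1, x2, x3, x4}: f^{-1}(U) = {θ, ι, κ, λ} ∈ τ_X ✓.
Every preimage lies in τ_X, so f IS continuous.


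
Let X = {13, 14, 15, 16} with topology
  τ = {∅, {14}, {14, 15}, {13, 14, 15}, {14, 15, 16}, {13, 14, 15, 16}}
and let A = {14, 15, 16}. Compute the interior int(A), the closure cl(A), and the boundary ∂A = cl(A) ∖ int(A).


int(A) = {14, 15, 16}, cl(A) = {13, 14, 15, 16}, ∂A = {13}.

Closed sets in (X, τ) are complements of opens:
  closed(X, τ) = {∅, {13}, {16}, {13, 16}, {13, 15, 16}, {13, 14, 15, 16}}.
int(A) = ⋃ {U ∈ τ : U ⊆ A}. Opens contained in A: ∅, {14}, {14, 15}, {14, 15, 16}.
Taking the union of these: int(A) = {14, 15, 16}.
cl(A) = ⋂ {C closed : A ⊆ C}. Closed sets containing A: {13, 14, 15, 16}.
Intersecting these: cl(A) = {13, 14, 15, 16}.
∂A = cl(A) ∖ int(A) = {13, 14, 15, 16} ∖ {14, 15, 16} = {13}.


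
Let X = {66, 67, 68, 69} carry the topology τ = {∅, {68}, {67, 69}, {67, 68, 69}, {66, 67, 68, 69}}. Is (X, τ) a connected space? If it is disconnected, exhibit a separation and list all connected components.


(X, τ) is connected.

Find clopen sets (U ∈ τ with X ∖ U ∈ τ):
  U = ∅, X ∖ U = {66, 67, 68, 69} — both open, so U is clopen.
  U = {66, 67, 68, 69}, X ∖ U = ∅ — both open, so U is clopen.
Only trivial clopens (∅ and X) exist, so (X, τ) is connected.
Compute connected components by grouping points that agree on all clopens:
  component: {66, 67, 68, 69}


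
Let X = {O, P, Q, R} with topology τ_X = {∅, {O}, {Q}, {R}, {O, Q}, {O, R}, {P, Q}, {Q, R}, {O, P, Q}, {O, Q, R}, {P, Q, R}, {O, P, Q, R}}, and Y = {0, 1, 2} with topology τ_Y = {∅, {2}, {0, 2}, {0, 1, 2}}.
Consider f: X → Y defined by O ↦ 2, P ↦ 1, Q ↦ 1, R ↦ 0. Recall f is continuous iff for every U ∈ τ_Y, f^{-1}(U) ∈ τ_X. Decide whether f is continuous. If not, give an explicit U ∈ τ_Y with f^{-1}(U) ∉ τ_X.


f IS continuous.

Compute f^{-1}(U) for each U ∈ τ_Y:
  U = ∅: f^{-1}(U) = ∅ ∈ τ_X ✓.
  U = {2}: f^{-1}(U) = {O} ∈ τ_X ✓.
  U = {0, 2}: f^{-1}(U) = {O, R} ∈ τ_X ✓.
  U = {0, 1, 2}: f^{-1}(U) = {O, P, Q, R} ∈ τ_X ✓.
Every preimage lies in τ_X, so f IS continuous.


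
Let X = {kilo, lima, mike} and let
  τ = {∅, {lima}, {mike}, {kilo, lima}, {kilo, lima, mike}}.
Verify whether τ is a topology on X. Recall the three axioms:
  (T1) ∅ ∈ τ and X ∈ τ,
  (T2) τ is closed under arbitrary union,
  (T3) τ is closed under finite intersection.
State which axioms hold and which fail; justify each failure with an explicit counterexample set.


τ is NOT a topology on X.

Axiom (T1): ∅ ∈ τ? Yes; X ∈ τ? Yes.
Axiom (T2/T3): check pairwise unions and intersections of members of τ.
Counterexample for (T2): {lima} ∪ {mike} = {lima, mike} ∉ τ. Therefore τ is NOT a topology.


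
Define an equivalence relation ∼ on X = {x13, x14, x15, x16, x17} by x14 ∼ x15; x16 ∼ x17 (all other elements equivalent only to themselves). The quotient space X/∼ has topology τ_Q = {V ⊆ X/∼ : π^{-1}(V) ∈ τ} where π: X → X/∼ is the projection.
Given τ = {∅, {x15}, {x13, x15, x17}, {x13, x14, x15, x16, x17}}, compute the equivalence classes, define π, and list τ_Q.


X/∼ = {[x13], [x14=x15], [x16=x17]}; |τ_Q| = 2.

Equivalence classes: [x13], [x14=x15], [x16=x17].
Quotient map π: X → X/∼ sends x13 ↦ [x13], x14 ↦ [x14=x15], x15 ↦ [x14=x15], x16 ↦ [x16=x17], x17 ↦ [x16=x17].
For each subset V ⊆ X/∼, compute π^{-1}(V) ⊆ X and check whether π^{-1}(V) ∈ τ. V is open in τ_Q iff π^{-1}(V) ∈ τ.
  V = {}: π^{-1}(V) = ∅ ∈ τ ✓.
  V = {[x13]}: π^{-1}(V) = {x13} ∉ τ ✗.
  V = {[x14=x15]}: π^{-1}(V) = {x14, x15} ∉ τ ✗.
  V = {[x13], [x14=x15]}: π^{-1}(V) = {x13, x14, x15} ∉ τ ✗.
  V = {[x16=x17]}: π^{-1}(V) = {x16, x17} ∉ τ ✗.
  V = {[x13], [x16=x17]}: π^{-1}(V) = {x13, x16, x17} ∉ τ ✗.
  V = {[x14=x15], [x16=x17]}: π^{-1}(V) = {x14, x15, x16, x17} ∉ τ ✗.
  V = {[x13], [x14=x15], [x16=x17]}: π^{-1}(V) = {x13, x14, x15, x16, x17} ∈ τ ✓.
Open sets in the quotient: τ_Q = {{}, {[x13], [x14=x15], [x16=x17]}} (2 elements).


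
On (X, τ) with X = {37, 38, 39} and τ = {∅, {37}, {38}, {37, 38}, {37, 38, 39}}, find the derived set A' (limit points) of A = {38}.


A' = {39}

For each x ∈ X, list the open sets U ∈ τ with x ∈ U, then check whether U ∩ (A ∖ {x}) ≠ ∅ for every such U.
  x = 37: open {37} ∋ x has {37} ∩ (A ∖ {37}) = ∅, so x is NOT a limit point.
  x = 38: open {38} ∋ x has {38} ∩ (A ∖ {38}) = ∅, so x is NOT a limit point.
  x = 39: opens ∋ x are {37, 38, 39}; each meets A ∖ {39}, so x IS a limit point.
Collecting: A' = {39}.


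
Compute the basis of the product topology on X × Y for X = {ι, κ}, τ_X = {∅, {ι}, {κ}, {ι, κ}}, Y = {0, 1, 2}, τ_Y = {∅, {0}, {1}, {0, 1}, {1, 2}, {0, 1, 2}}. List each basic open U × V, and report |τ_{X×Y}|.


Basis B = {∅ × ∅, {ι} × {0}, {ι} × {1}, {κ} × {0}, {κ} × {1}, {ι} × {0, 1}, {ι, κ} × {0}, {ι} × {1, 2}, {ι, κ} × {1}, {κ} × {0, 1}, {κ} × {1, 2}, {ι} × {0, 1, 2}, {κ} × {0, 1, 2}, {ι, κ} × {0, 1}, {ι, κ} × {1, 2}, {ι, κ} × {0, 1, 2}}; |τ_{X×Y}| = 36.

Enumerate products U × V with U ∈ τ_X, V ∈ τ_Y (deduplicated):
  ∅ × ∅ = {} (∅)
  {ι} × {0} = {(ι,0)}
  {ι} × {1} = {(ι,1)}
  {κ} × {0} = {(κ,0)}
  {κ} × {1} = {(κ,1)}
  {ι} × {0, 1} = {(ι,0), (ι,1)}
  {ι, κ} × {0} = {(ι,0), (κ,0)}
  {ι} × {1, 2} = {(ι,1), (ι,2)}
  {ι, κ} × {1} = {(ι,1), (κ,1)}
  {κ} × {0, 1} = {(κ,0), (κ,1)}
  {κ} × {1, 2} = {(κ,1), (κ,2)}
  {ι} × {0, 1, 2} = {(ι,0), (ι,1), (ι,2)}
  {κ} × {0, 1, 2} = {(κ,0), (κ,1), (κ,2)}
  {ι, κ} × {0, 1} = {(ι,0), (ι,1), (κ,0), (κ,1)}
  {ι, κ} × {1, 2} = {(ι,1), (ι,2), (κ,1), (κ,2)}
  {ι, κ} × {0, 1, 2} = {(ι,0), (ι,1), (ι,2), (κ,0), (κ,1), (κ,2)}
These 16 distinct sets form the basis B.
Close under arbitrary unions to get τ_{X×Y}; counting gives |τ_{X×Y}| = 36.


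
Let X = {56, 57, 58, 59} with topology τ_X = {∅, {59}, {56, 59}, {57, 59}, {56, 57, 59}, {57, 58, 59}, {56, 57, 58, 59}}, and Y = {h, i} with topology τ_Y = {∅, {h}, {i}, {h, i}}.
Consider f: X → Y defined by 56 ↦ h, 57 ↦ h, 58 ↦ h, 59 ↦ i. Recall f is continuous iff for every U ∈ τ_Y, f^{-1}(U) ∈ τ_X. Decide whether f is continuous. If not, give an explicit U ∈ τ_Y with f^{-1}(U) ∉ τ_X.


f is NOT continuous.

Compute f^{-1}(U) for each U ∈ τ_Y:
  U = ∅: f^{-1}(U) = ∅ ∈ τ_X ✓.
  U = {h}: f^{-1}(U) = {56, 57, 58} ∉ τ_X ✗.
  U = {i}: f^{-1}(U) = {59} ∈ τ_X ✓.
  U = {h, i}: f^{-1}(U) = {56, 57, 58, 59} ∈ τ_X ✓.
Found U = {h} with f^{-1}(U) = {56, 57, 58} not in τ_X. Therefore f is NOT continuous.


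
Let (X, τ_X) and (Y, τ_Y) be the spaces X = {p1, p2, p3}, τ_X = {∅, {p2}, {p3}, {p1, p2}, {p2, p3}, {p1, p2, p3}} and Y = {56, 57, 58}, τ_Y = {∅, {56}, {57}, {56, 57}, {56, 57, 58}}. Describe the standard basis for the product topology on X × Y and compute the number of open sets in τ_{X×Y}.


Basis B = {∅ × ∅, {p2} × {56}, {p2} × {57}, {p3} × {56}, {p3} × {57}, {p1, p2} × {56}, {p1, p2} × {57}, {p2} × {56, 57}, {p2, p3} × {56}, {p2, p3} × {57}, {p3} × {56, 57}, {p1, p2, p3} × {56}, {p1, p2, p3} × {57}, {p2} × {56, 57, 58}, {p3} × {56, 57, 58}, {p1, p2} × {56, 57}, {p2, p3} × {56, 57}, {p1, p2} × {56, 57, 58}, {p1, p2, p3} × {56, 57}, {p2, p3} × {56, 57, 58}, {p1, p2, p3} × {56, 57, 58}}; |τ_{X×Y}| = 70.

Enumerate products U × V with U ∈ τ_X, V ∈ τ_Y (deduplicated):
  ∅ × ∅ = {} (∅)
  {p2} × {56} = {(p2,56)}
  {p2} × {57} = {(p2,57)}
  {p3} × {56} = {(p3,56)}
  {p3} × {57} = {(p3,57)}
  {p1, p2} × {56} = {(p1,56), (p2,56)}
  {p1, p2} × {57} = {(p1,57), (p2,57)}
  {p2} × {56, 57} = {(p2,56), (p2,57)}
  {p2, p3} × {56} = {(p2,56), (p3,56)}
  {p2, p3} × {57} = {(p2,57), (p3,57)}
  {p3} × {56, 57} = {(p3,56), (p3,57)}
  {p1, p2, p3} × {56} = {(p1,56), (p2,56), (p3,56)}
  {p1, p2, p3} × {57} = {(p1,57), (p2,57), (p3,57)}
  {p2} × {56, 57, 58} = {(p2,56), (p2,57), (p2,58)}
  {p3} × {56, 57, 58} = {(p3,56), (p3,57), (p3,58)}
  {p1, p2} × {56, 57} = {(p1,56), (p1,57), (p2,56), (p2,57)}
  {p2, p3} × {56, 57} = {(p2,56), (p2,57), (p3,56), (p3,57)}
  {p1, p2} × {56, 57, 58} = {(p1,56), (p1,57), (p1,58), (p2,56), (p2,57), (p2,58)}
  {p1, p2, p3} × {56, 57} = {(p1,56), (p1,57), (p2,56), (p2,57), (p3,56), (p3,57)}
  {p2, p3} × {56, 57, 58} = {(p2,56), (p2,57), (p2,58), (p3,56), (p3,57), (p3,58)}
  {p1, p2, p3} × {56, 57, 58} = {(p1,56), (p1,57), (p1,58), (p2,56), (p2,57), (p2,58), (p3,56), (p3,57), (p3,58)}
These 21 distinct sets form the basis B.
Close under arbitrary unions to get τ_{X×Y}; counting gives |τ_{X×Y}| = 70.
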